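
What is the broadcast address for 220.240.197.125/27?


Network: 220.240.197.96/27
Host bits = 5
Set all host bits to 1:
Broadcast: 220.240.197.127


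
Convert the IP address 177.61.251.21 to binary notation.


177 = 10110001
61 = 00111101
251 = 11111011
21 = 00010101
Binary: 10110001.00111101.11111011.00010101


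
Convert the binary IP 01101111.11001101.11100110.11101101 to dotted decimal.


01101111 = 111
11001101 = 205
11100110 = 230
11101101 = 237
IP: 111.205.230.237


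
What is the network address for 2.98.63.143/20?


IP:   00000010.01100010.00111111.10001111
Mask: 11111111.11111111.11110000.00000000
AND operation:
Net:  00000010.01100010.00110000.00000000
Network: 2.98.48.0/20


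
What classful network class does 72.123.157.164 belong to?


First octet: 72
Binary: 01001000
0xxxxxxx -> Class A (1-126)
Class A, default mask 255.0.0.0 (/8)


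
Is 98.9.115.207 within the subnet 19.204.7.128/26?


Subnet network: 19.204.7.128
Test IP AND mask: 98.9.115.192
No, 98.9.115.207 is not in 19.204.7.128/26


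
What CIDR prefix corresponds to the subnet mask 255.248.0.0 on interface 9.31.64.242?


Binary: 11111111.11111000.00000000.00000000
Count leading 1s
Prefix: /13


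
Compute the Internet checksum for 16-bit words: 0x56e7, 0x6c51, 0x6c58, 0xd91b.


Sum all words (with carry folding):
+ 0x56e7 = 0x56e7
+ 0x6c51 = 0xc338
+ 0x6c58 = 0x2f91
+ 0xd91b = 0x08ad
One's complement: ~0x08ad
Checksum = 0xf752


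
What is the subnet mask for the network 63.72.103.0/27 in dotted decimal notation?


/27 means 27 network bits, 5 host bits
Binary: 11111111111111111111111111100000
Mask: 255.255.255.224


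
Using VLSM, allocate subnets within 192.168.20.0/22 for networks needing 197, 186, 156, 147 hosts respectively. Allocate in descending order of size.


197 hosts -> /24 (254 usable): 192.168.20.0/24
186 hosts -> /24 (254 usable): 192.168.21.0/24
156 hosts -> /24 (254 usable): 192.168.22.0/24
147 hosts -> /24 (254 usable): 192.168.23.0/24
Allocation: 192.168.20.0/24 (197 hosts, 254 usable); 192.168.21.0/24 (186 hosts, 254 usable); 192.168.22.0/24 (156 hosts, 254 usable); 192.168.23.0/24 (147 hosts, 254 usable)


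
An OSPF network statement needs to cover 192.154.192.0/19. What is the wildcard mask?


Subnet mask: 255.255.224.0
Wildcard = 255.255.255.255 - subnet mask
255 - 255 = 0
255 - 255 = 0
255 - 224 = 31
255 - 0 = 255
Wildcard: 0.0.31.255


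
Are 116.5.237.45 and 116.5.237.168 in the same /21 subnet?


Mask: 255.255.248.0
116.5.237.45 AND mask = 116.5.232.0
116.5.237.168 AND mask = 116.5.232.0
Yes, same subnet (116.5.232.0)


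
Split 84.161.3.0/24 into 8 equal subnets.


New prefix = 24 + 3 = 27
Each subnet has 32 addresses
  84.161.3.0/27
  84.161.3.32/27
  84.161.3.64/27
  84.161.3.96/27
  84.161.3.128/27
  84.161.3.160/27
  84.161.3.192/27
  84.161.3.224/27
Subnets: 84.161.3.0/27, 84.161.3.32/27, 84.161.3.64/27, 84.161.3.96/27, 84.161.3.128/27, 84.161.3.160/27, 84.161.3.192/27, 84.161.3.224/27


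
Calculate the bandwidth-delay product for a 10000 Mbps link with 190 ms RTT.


BDP = bandwidth * RTT
= 10000 Mbps * 190 ms
= 10000 * 1e6 * 190 / 1000 bits
= 1900000000 bits
= 237500000 bytes
= 231933.5938 KB
BDP = 1900000000 bits (237500000 bytes)


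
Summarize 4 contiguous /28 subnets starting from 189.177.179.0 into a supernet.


Original prefix: /28
Number of subnets: 4 = 2^2
New prefix = 28 - 2 = 26
Supernet: 189.177.179.0/26


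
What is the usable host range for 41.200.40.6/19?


Network: 41.200.32.0
Broadcast: 41.200.63.255
First usable = network + 1
Last usable = broadcast - 1
Range: 41.200.32.1 to 41.200.63.254


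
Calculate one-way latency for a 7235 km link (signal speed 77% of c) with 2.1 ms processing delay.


Speed = 0.77 * 3e5 km/s = 231000 km/s
Propagation delay = 7235 / 231000 = 0.0313 s = 31.3203 ms
Processing delay = 2.1 ms
Total one-way latency = 33.4203 ms


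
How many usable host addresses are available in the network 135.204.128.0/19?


Host bits = 32 - 19 = 13
Total addresses = 2^13 = 8192
Usable = total - 2 (network and broadcast)
Usable hosts: 8190


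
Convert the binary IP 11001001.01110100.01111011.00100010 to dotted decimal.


11001001 = 201
01110100 = 116
01111011 = 123
00100010 = 34
IP: 201.116.123.34


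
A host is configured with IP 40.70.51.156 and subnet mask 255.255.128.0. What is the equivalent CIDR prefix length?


Binary: 11111111.11111111.10000000.00000000
Count leading 1s
Prefix: /17


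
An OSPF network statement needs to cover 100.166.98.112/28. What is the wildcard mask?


Subnet mask: 255.255.255.240
Wildcard = 255.255.255.255 - subnet mask
255 - 255 = 0
255 - 255 = 0
255 - 255 = 0
255 - 240 = 15
Wildcard: 0.0.0.15


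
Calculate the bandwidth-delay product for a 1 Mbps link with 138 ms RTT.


BDP = bandwidth * RTT
= 1 Mbps * 138 ms
= 1 * 1e6 * 138 / 1000 bits
= 138000 bits
= 17250 bytes
= 16.8457 KB
BDP = 138000 bits (17250 bytes)


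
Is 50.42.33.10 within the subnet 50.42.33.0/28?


Subnet network: 50.42.33.0
Test IP AND mask: 50.42.33.0
Yes, 50.42.33.10 is in 50.42.33.0/28


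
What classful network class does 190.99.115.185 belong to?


First octet: 190
Binary: 10111110
10xxxxxx -> Class B (128-191)
Class B, default mask 255.255.0.0 (/16)


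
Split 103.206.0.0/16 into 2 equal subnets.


New prefix = 16 + 1 = 17
Each subnet has 32768 addresses
  103.206.0.0/17
  103.206.128.0/17
Subnets: 103.206.0.0/17, 103.206.128.0/17


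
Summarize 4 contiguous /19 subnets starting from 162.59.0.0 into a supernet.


Original prefix: /19
Number of subnets: 4 = 2^2
New prefix = 19 - 2 = 17
Supernet: 162.59.0.0/17


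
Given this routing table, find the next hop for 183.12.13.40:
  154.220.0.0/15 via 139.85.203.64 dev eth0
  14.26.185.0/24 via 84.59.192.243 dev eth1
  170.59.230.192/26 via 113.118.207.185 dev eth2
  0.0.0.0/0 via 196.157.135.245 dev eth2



Longest prefix match for 183.12.13.40:
  /15 154.220.0.0: no
  /24 14.26.185.0: no
  /26 170.59.230.192: no
  /0 0.0.0.0: MATCH
Selected: next-hop 196.157.135.245 via eth2 (matched /0)


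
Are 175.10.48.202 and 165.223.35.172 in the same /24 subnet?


Mask: 255.255.255.0
175.10.48.202 AND mask = 175.10.48.0
165.223.35.172 AND mask = 165.223.35.0
No, different subnets (175.10.48.0 vs 165.223.35.0)


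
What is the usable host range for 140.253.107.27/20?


Network: 140.253.96.0
Broadcast: 140.253.111.255
First usable = network + 1
Last usable = broadcast - 1
Range: 140.253.96.1 to 140.253.111.254


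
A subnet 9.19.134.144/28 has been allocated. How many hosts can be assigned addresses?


Host bits = 32 - 28 = 4
Total addresses = 2^4 = 16
Usable = total - 2 (network and broadcast)
Usable hosts: 14


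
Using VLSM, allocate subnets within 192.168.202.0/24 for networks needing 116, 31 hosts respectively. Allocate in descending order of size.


116 hosts -> /25 (126 usable): 192.168.202.0/25
31 hosts -> /26 (62 usable): 192.168.202.128/26
Allocation: 192.168.202.0/25 (116 hosts, 126 usable); 192.168.202.128/26 (31 hosts, 62 usable)


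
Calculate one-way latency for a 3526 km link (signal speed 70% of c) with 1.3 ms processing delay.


Speed = 0.7 * 3e5 km/s = 210000 km/s
Propagation delay = 3526 / 210000 = 0.0168 s = 16.7905 ms
Processing delay = 1.3 ms
Total one-way latency = 18.0905 ms


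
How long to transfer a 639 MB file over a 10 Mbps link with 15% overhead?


Effective throughput = 10 * (1 - 15/100) = 8.5 Mbps
File size in Mb = 639 * 8 = 5112 Mb
Time = 5112 / 8.5
Time = 601.4118 seconds


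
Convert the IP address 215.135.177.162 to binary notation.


215 = 11010111
135 = 10000111
177 = 10110001
162 = 10100010
Binary: 11010111.10000111.10110001.10100010


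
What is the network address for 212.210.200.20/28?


IP:   11010100.11010010.11001000.00010100
Mask: 11111111.11111111.11111111.11110000
AND operation:
Net:  11010100.11010010.11001000.00010000
Network: 212.210.200.16/28


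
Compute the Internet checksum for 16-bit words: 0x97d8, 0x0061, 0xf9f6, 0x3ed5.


Sum all words (with carry folding):
+ 0x97d8 = 0x97d8
+ 0x0061 = 0x9839
+ 0xf9f6 = 0x9230
+ 0x3ed5 = 0xd105
One's complement: ~0xd105
Checksum = 0x2efa


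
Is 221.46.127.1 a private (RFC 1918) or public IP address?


RFC 1918 private ranges:
  10.0.0.0/8 (10.0.0.0 - 10.255.255.255)
  172.16.0.0/12 (172.16.0.0 - 172.31.255.255)
  192.168.0.0/16 (192.168.0.0 - 192.168.255.255)
Public (not in any RFC 1918 range)


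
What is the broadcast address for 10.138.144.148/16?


Network: 10.138.0.0/16
Host bits = 16
Set all host bits to 1:
Broadcast: 10.138.255.255


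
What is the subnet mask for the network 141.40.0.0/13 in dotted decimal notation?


/13 means 13 network bits, 19 host bits
Binary: 11111111111110000000000000000000
Mask: 255.248.0.0


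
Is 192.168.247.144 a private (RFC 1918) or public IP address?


RFC 1918 private ranges:
  10.0.0.0/8 (10.0.0.0 - 10.255.255.255)
  172.16.0.0/12 (172.16.0.0 - 172.31.255.255)
  192.168.0.0/16 (192.168.0.0 - 192.168.255.255)
Private (in 192.168.0.0/16)


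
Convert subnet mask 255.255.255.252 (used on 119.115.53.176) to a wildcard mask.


Subnet mask: 255.255.255.252
Wildcard = 255.255.255.255 - subnet mask
255 - 255 = 0
255 - 255 = 0
255 - 255 = 0
255 - 252 = 3
Wildcard: 0.0.0.3


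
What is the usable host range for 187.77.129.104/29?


Network: 187.77.129.104
Broadcast: 187.77.129.111
First usable = network + 1
Last usable = broadcast - 1
Range: 187.77.129.105 to 187.77.129.110


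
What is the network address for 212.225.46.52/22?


IP:   11010100.11100001.00101110.00110100
Mask: 11111111.11111111.11111100.00000000
AND operation:
Net:  11010100.11100001.00101100.00000000
Network: 212.225.44.0/22


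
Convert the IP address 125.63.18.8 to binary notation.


125 = 01111101
63 = 00111111
18 = 00010010
8 = 00001000
Binary: 01111101.00111111.00010010.00001000


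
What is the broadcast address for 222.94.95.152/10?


Network: 222.64.0.0/10
Host bits = 22
Set all host bits to 1:
Broadcast: 222.127.255.255


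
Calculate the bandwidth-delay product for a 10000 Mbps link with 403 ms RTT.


BDP = bandwidth * RTT
= 10000 Mbps * 403 ms
= 10000 * 1e6 * 403 / 1000 bits
= 4030000000 bits
= 503750000 bytes
= 491943.3594 KB
BDP = 4030000000 bits (503750000 bytes)


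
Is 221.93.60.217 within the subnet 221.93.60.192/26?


Subnet network: 221.93.60.192
Test IP AND mask: 221.93.60.192
Yes, 221.93.60.217 is in 221.93.60.192/26


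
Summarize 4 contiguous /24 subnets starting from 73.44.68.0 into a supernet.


Original prefix: /24
Number of subnets: 4 = 2^2
New prefix = 24 - 2 = 22
Supernet: 73.44.68.0/22


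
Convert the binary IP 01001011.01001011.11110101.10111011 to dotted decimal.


01001011 = 75
01001011 = 75
11110101 = 245
10111011 = 187
IP: 75.75.245.187


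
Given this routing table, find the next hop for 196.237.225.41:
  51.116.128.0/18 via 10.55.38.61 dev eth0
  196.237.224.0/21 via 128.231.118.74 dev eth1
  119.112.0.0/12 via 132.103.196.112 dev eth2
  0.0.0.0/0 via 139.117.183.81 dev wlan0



Longest prefix match for 196.237.225.41:
  /18 51.116.128.0: no
  /21 196.237.224.0: MATCH
  /12 119.112.0.0: no
  /0 0.0.0.0: MATCH
Selected: next-hop 128.231.118.74 via eth1 (matched /21)


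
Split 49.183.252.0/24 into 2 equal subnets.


New prefix = 24 + 1 = 25
Each subnet has 128 addresses
  49.183.252.0/25
  49.183.252.128/25
Subnets: 49.183.252.0/25, 49.183.252.128/25


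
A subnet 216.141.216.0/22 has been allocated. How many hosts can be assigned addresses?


Host bits = 32 - 22 = 10
Total addresses = 2^10 = 1024
Usable = total - 2 (network and broadcast)
Usable hosts: 1022


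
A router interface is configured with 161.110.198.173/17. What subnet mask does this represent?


/17 means 17 network bits, 15 host bits
Binary: 11111111111111111000000000000000
Mask: 255.255.128.0


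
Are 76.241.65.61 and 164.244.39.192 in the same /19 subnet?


Mask: 255.255.224.0
76.241.65.61 AND mask = 76.241.64.0
164.244.39.192 AND mask = 164.244.32.0
No, different subnets (76.241.64.0 vs 164.244.32.0)


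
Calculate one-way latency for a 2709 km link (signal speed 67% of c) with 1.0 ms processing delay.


Speed = 0.67 * 3e5 km/s = 201000 km/s
Propagation delay = 2709 / 201000 = 0.0135 s = 13.4776 ms
Processing delay = 1.0 ms
Total one-way latency = 14.4776 ms


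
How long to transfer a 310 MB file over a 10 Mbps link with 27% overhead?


Effective throughput = 10 * (1 - 27/100) = 7.3 Mbps
File size in Mb = 310 * 8 = 2480 Mb
Time = 2480 / 7.3
Time = 339.726 seconds


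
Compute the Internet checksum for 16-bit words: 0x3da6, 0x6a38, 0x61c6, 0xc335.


Sum all words (with carry folding):
+ 0x3da6 = 0x3da6
+ 0x6a38 = 0xa7de
+ 0x61c6 = 0x09a5
+ 0xc335 = 0xccda
One's complement: ~0xccda
Checksum = 0x3325


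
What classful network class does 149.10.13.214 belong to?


First octet: 149
Binary: 10010101
10xxxxxx -> Class B (128-191)
Class B, default mask 255.255.0.0 (/16)


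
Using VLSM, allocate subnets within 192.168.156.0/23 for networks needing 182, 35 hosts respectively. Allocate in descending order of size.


182 hosts -> /24 (254 usable): 192.168.156.0/24
35 hosts -> /26 (62 usable): 192.168.157.0/26
Allocation: 192.168.156.0/24 (182 hosts, 254 usable); 192.168.157.0/26 (35 hosts, 62 usable)


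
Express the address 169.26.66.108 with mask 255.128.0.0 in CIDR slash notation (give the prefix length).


Binary: 11111111.10000000.00000000.00000000
Count leading 1s
Prefix: /9


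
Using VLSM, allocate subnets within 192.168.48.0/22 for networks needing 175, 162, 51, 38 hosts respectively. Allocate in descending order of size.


175 hosts -> /24 (254 usable): 192.168.48.0/24
162 hosts -> /24 (254 usable): 192.168.49.0/24
51 hosts -> /26 (62 usable): 192.168.50.0/26
38 hosts -> /26 (62 usable): 192.168.50.64/26
Allocation: 192.168.48.0/24 (175 hosts, 254 usable); 192.168.49.0/24 (162 hosts, 254 usable); 192.168.50.0/26 (51 hosts, 62 usable); 192.168.50.64/26 (38 hosts, 62 usable)


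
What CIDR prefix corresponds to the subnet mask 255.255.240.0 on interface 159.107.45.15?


Binary: 11111111.11111111.11110000.00000000
Count leading 1s
Prefix: /20


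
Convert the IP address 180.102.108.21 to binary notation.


180 = 10110100
102 = 01100110
108 = 01101100
21 = 00010101
Binary: 10110100.01100110.01101100.00010101


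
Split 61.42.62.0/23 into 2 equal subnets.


New prefix = 23 + 1 = 24
Each subnet has 256 addresses
  61.42.62.0/24
  61.42.63.0/24
Subnets: 61.42.62.0/24, 61.42.63.0/24


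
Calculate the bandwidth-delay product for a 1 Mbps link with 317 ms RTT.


BDP = bandwidth * RTT
= 1 Mbps * 317 ms
= 1 * 1e6 * 317 / 1000 bits
= 317000 bits
= 39625 bytes
= 38.6963 KB
BDP = 317000 bits (39625 bytes)


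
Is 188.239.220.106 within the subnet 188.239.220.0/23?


Subnet network: 188.239.220.0
Test IP AND mask: 188.239.220.0
Yes, 188.239.220.106 is in 188.239.220.0/23


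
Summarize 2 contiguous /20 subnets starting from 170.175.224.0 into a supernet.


Original prefix: /20
Number of subnets: 2 = 2^1
New prefix = 20 - 1 = 19
Supernet: 170.175.224.0/19


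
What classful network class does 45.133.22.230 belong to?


First octet: 45
Binary: 00101101
0xxxxxxx -> Class A (1-126)
Class A, default mask 255.0.0.0 (/8)


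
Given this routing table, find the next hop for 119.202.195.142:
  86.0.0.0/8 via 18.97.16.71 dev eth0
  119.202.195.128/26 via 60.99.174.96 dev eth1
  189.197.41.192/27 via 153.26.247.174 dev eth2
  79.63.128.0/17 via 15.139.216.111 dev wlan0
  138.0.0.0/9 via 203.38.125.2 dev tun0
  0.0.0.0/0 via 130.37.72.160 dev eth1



Longest prefix match for 119.202.195.142:
  /8 86.0.0.0: no
  /26 119.202.195.128: MATCH
  /27 189.197.41.192: no
  /17 79.63.128.0: no
  /9 138.0.0.0: no
  /0 0.0.0.0: MATCH
Selected: next-hop 60.99.174.96 via eth1 (matched /26)


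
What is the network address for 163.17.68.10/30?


IP:   10100011.00010001.01000100.00001010
Mask: 11111111.11111111.11111111.11111100
AND operation:
Net:  10100011.00010001.01000100.00001000
Network: 163.17.68.8/30


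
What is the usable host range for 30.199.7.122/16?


Network: 30.199.0.0
Broadcast: 30.199.255.255
First usable = network + 1
Last usable = broadcast - 1
Range: 30.199.0.1 to 30.199.255.254


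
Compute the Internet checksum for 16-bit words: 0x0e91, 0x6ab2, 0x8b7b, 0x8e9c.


Sum all words (with carry folding):
+ 0x0e91 = 0x0e91
+ 0x6ab2 = 0x7943
+ 0x8b7b = 0x04bf
+ 0x8e9c = 0x935b
One's complement: ~0x935b
Checksum = 0x6ca4


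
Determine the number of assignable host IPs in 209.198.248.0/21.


Host bits = 32 - 21 = 11
Total addresses = 2^11 = 2048
Usable = total - 2 (network and broadcast)
Usable hosts: 2046


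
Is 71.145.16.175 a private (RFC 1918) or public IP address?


RFC 1918 private ranges:
  10.0.0.0/8 (10.0.0.0 - 10.255.255.255)
  172.16.0.0/12 (172.16.0.0 - 172.31.255.255)
  192.168.0.0/16 (192.168.0.0 - 192.168.255.255)
Public (not in any RFC 1918 range)


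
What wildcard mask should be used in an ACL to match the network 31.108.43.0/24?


Subnet mask: 255.255.255.0
Wildcard = 255.255.255.255 - subnet mask
255 - 255 = 0
255 - 255 = 0
255 - 255 = 0
255 - 0 = 255
Wildcard: 0.0.0.255


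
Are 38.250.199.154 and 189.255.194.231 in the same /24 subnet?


Mask: 255.255.255.0
38.250.199.154 AND mask = 38.250.199.0
189.255.194.231 AND mask = 189.255.194.0
No, different subnets (38.250.199.0 vs 189.255.194.0)


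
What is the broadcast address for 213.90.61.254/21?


Network: 213.90.56.0/21
Host bits = 11
Set all host bits to 1:
Broadcast: 213.90.63.255


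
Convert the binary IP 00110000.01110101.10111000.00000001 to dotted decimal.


00110000 = 48
01110101 = 117
10111000 = 184
00000001 = 1
IP: 48.117.184.1


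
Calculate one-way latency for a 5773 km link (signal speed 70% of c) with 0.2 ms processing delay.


Speed = 0.7 * 3e5 km/s = 210000 km/s
Propagation delay = 5773 / 210000 = 0.0275 s = 27.4905 ms
Processing delay = 0.2 ms
Total one-way latency = 27.6905 ms


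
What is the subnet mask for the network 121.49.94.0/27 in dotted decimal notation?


/27 means 27 network bits, 5 host bits
Binary: 11111111111111111111111111100000
Mask: 255.255.255.224


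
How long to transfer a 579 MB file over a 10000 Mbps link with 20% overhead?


Effective throughput = 10000 * (1 - 20/100) = 8000 Mbps
File size in Mb = 579 * 8 = 4632 Mb
Time = 4632 / 8000
Time = 0.579 seconds


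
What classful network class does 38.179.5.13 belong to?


First octet: 38
Binary: 00100110
0xxxxxxx -> Class A (1-126)
Class A, default mask 255.0.0.0 (/8)


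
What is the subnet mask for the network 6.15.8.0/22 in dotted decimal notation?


/22 means 22 network bits, 10 host bits
Binary: 11111111111111111111110000000000
Mask: 255.255.252.0


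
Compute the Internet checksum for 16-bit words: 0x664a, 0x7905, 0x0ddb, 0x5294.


Sum all words (with carry folding):
+ 0x664a = 0x664a
+ 0x7905 = 0xdf4f
+ 0x0ddb = 0xed2a
+ 0x5294 = 0x3fbf
One's complement: ~0x3fbf
Checksum = 0xc040


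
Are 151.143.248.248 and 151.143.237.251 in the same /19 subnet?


Mask: 255.255.224.0
151.143.248.248 AND mask = 151.143.224.0
151.143.237.251 AND mask = 151.143.224.0
Yes, same subnet (151.143.224.0)


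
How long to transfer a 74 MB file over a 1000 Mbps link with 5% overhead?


Effective throughput = 1000 * (1 - 5/100) = 950 Mbps
File size in Mb = 74 * 8 = 592 Mb
Time = 592 / 950
Time = 0.6232 seconds


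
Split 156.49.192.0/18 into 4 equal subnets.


New prefix = 18 + 2 = 20
Each subnet has 4096 addresses
  156.49.192.0/20
  156.49.208.0/20
  156.49.224.0/20
  156.49.240.0/20
Subnets: 156.49.192.0/20, 156.49.208.0/20, 156.49.224.0/20, 156.49.240.0/20


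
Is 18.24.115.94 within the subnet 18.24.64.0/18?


Subnet network: 18.24.64.0
Test IP AND mask: 18.24.64.0
Yes, 18.24.115.94 is in 18.24.64.0/18


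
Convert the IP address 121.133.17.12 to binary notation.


121 = 01111001
133 = 10000101
17 = 00010001
12 = 00001100
Binary: 01111001.10000101.00010001.00001100


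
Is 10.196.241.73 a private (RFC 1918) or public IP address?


RFC 1918 private ranges:
  10.0.0.0/8 (10.0.0.0 - 10.255.255.255)
  172.16.0.0/12 (172.16.0.0 - 172.31.255.255)
  192.168.0.0/16 (192.168.0.0 - 192.168.255.255)
Private (in 10.0.0.0/8)


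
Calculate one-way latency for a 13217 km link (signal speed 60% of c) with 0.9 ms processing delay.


Speed = 0.6 * 3e5 km/s = 180000 km/s
Propagation delay = 13217 / 180000 = 0.0734 s = 73.4278 ms
Processing delay = 0.9 ms
Total one-way latency = 74.3278 ms


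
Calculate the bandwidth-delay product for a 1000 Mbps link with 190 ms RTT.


BDP = bandwidth * RTT
= 1000 Mbps * 190 ms
= 1000 * 1e6 * 190 / 1000 bits
= 190000000 bits
= 23750000 bytes
= 23193.3594 KB
BDP = 190000000 bits (23750000 bytes)


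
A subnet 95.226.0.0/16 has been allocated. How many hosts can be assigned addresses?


Host bits = 32 - 16 = 16
Total addresses = 2^16 = 65536
Usable = total - 2 (network and broadcast)
Usable hosts: 65534


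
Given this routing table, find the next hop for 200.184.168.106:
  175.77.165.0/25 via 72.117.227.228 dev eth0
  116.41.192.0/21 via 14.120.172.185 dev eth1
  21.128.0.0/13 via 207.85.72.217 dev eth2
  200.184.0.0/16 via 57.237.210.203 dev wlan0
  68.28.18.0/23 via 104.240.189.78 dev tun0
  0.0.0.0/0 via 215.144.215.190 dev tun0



Longest prefix match for 200.184.168.106:
  /25 175.77.165.0: no
  /21 116.41.192.0: no
  /13 21.128.0.0: no
  /16 200.184.0.0: MATCH
  /23 68.28.18.0: no
  /0 0.0.0.0: MATCH
Selected: next-hop 57.237.210.203 via wlan0 (matched /16)


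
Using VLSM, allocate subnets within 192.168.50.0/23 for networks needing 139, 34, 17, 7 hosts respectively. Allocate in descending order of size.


139 hosts -> /24 (254 usable): 192.168.50.0/24
34 hosts -> /26 (62 usable): 192.168.51.0/26
17 hosts -> /27 (30 usable): 192.168.51.64/27
7 hosts -> /28 (14 usable): 192.168.51.96/28
Allocation: 192.168.50.0/24 (139 hosts, 254 usable); 192.168.51.0/26 (34 hosts, 62 usable); 192.168.51.64/27 (17 hosts, 30 usable); 192.168.51.96/28 (7 hosts, 14 usable)


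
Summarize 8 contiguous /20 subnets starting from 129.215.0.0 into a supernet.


Original prefix: /20
Number of subnets: 8 = 2^3
New prefix = 20 - 3 = 17
Supernet: 129.215.0.0/17


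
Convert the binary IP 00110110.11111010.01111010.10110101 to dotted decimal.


00110110 = 54
11111010 = 250
01111010 = 122
10110101 = 181
IP: 54.250.122.181


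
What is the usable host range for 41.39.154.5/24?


Network: 41.39.154.0
Broadcast: 41.39.154.255
First usable = network + 1
Last usable = broadcast - 1
Range: 41.39.154.1 to 41.39.154.254


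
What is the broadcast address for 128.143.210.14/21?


Network: 128.143.208.0/21
Host bits = 11
Set all host bits to 1:
Broadcast: 128.143.215.255


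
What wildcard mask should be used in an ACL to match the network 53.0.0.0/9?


Subnet mask: 255.128.0.0
Wildcard = 255.255.255.255 - subnet mask
255 - 255 = 0
255 - 128 = 127
255 - 0 = 255
255 - 0 = 255
Wildcard: 0.127.255.255


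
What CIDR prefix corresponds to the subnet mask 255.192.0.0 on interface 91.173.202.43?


Binary: 11111111.11000000.00000000.00000000
Count leading 1s
Prefix: /10


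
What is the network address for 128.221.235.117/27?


IP:   10000000.11011101.11101011.01110101
Mask: 11111111.11111111.11111111.11100000
AND operation:
Net:  10000000.11011101.11101011.01100000
Network: 128.221.235.96/27


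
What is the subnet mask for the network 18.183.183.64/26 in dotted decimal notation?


/26 means 26 network bits, 6 host bits
Binary: 11111111111111111111111111000000
Mask: 255.255.255.192


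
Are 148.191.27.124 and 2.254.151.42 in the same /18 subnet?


Mask: 255.255.192.0
148.191.27.124 AND mask = 148.191.0.0
2.254.151.42 AND mask = 2.254.128.0
No, different subnets (148.191.0.0 vs 2.254.128.0)


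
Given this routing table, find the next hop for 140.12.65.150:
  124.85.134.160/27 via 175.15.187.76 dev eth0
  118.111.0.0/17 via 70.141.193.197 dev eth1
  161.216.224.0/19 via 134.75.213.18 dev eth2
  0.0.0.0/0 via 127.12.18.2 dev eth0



Longest prefix match for 140.12.65.150:
  /27 124.85.134.160: no
  /17 118.111.0.0: no
  /19 161.216.224.0: no
  /0 0.0.0.0: MATCH
Selected: next-hop 127.12.18.2 via eth0 (matched /0)


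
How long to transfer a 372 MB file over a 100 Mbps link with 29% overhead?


Effective throughput = 100 * (1 - 29/100) = 71 Mbps
File size in Mb = 372 * 8 = 2976 Mb
Time = 2976 / 71
Time = 41.9155 seconds


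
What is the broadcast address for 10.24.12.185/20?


Network: 10.24.0.0/20
Host bits = 12
Set all host bits to 1:
Broadcast: 10.24.15.255


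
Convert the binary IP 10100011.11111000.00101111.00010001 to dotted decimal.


10100011 = 163
11111000 = 248
00101111 = 47
00010001 = 17
IP: 163.248.47.17


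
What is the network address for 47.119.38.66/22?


IP:   00101111.01110111.00100110.01000010
Mask: 11111111.11111111.11111100.00000000
AND operation:
Net:  00101111.01110111.00100100.00000000
Network: 47.119.36.0/22


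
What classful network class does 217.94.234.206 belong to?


First octet: 217
Binary: 11011001
110xxxxx -> Class C (192-223)
Class C, default mask 255.255.255.0 (/24)


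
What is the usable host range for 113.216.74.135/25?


Network: 113.216.74.128
Broadcast: 113.216.74.255
First usable = network + 1
Last usable = broadcast - 1
Range: 113.216.74.129 to 113.216.74.254


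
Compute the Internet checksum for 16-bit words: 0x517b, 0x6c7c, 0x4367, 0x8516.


Sum all words (with carry folding):
+ 0x517b = 0x517b
+ 0x6c7c = 0xbdf7
+ 0x4367 = 0x015f
+ 0x8516 = 0x8675
One's complement: ~0x8675
Checksum = 0x798a


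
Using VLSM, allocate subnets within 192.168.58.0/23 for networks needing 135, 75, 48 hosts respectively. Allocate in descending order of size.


135 hosts -> /24 (254 usable): 192.168.58.0/24
75 hosts -> /25 (126 usable): 192.168.59.0/25
48 hosts -> /26 (62 usable): 192.168.59.128/26
Allocation: 192.168.58.0/24 (135 hosts, 254 usable); 192.168.59.0/25 (75 hosts, 126 usable); 192.168.59.128/26 (48 hosts, 62 usable)


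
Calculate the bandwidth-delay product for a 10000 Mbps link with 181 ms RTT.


BDP = bandwidth * RTT
= 10000 Mbps * 181 ms
= 10000 * 1e6 * 181 / 1000 bits
= 1810000000 bits
= 226250000 bytes
= 220947.2656 KB
BDP = 1810000000 bits (226250000 bytes)


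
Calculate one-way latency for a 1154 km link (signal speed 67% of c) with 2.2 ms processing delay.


Speed = 0.67 * 3e5 km/s = 201000 km/s
Propagation delay = 1154 / 201000 = 0.0057 s = 5.7413 ms
Processing delay = 2.2 ms
Total one-way latency = 7.9413 ms


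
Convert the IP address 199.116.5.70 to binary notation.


199 = 11000111
116 = 01110100
5 = 00000101
70 = 01000110
Binary: 11000111.01110100.00000101.01000110


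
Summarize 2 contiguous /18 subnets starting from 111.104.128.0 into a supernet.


Original prefix: /18
Number of subnets: 2 = 2^1
New prefix = 18 - 1 = 17
Supernet: 111.104.128.0/17


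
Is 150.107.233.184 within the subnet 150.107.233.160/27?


Subnet network: 150.107.233.160
Test IP AND mask: 150.107.233.160
Yes, 150.107.233.184 is in 150.107.233.160/27


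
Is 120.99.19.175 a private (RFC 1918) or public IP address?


RFC 1918 private ranges:
  10.0.0.0/8 (10.0.0.0 - 10.255.255.255)
  172.16.0.0/12 (172.16.0.0 - 172.31.255.255)
  192.168.0.0/16 (192.168.0.0 - 192.168.255.255)
Public (not in any RFC 1918 range)


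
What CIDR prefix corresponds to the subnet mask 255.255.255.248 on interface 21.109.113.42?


Binary: 11111111.11111111.11111111.11111000
Count leading 1s
Prefix: /29


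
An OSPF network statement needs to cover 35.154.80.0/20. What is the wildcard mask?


Subnet mask: 255.255.240.0
Wildcard = 255.255.255.255 - subnet mask
255 - 255 = 0
255 - 255 = 0
255 - 240 = 15
255 - 0 = 255
Wildcard: 0.0.15.255


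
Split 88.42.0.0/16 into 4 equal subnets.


New prefix = 16 + 2 = 18
Each subnet has 16384 addresses
  88.42.0.0/18
  88.42.64.0/18
  88.42.128.0/18
  88.42.192.0/18
Subnets: 88.42.0.0/18, 88.42.64.0/18, 88.42.128.0/18, 88.42.192.0/18


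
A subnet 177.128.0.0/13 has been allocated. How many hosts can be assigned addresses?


Host bits = 32 - 13 = 19
Total addresses = 2^19 = 524288
Usable = total - 2 (network and broadcast)
Usable hosts: 524286


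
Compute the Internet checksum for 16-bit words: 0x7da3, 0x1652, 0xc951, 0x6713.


Sum all words (with carry folding):
+ 0x7da3 = 0x7da3
+ 0x1652 = 0x93f5
+ 0xc951 = 0x5d47
+ 0x6713 = 0xc45a
One's complement: ~0xc45a
Checksum = 0x3ba5


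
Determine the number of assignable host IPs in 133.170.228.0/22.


Host bits = 32 - 22 = 10
Total addresses = 2^10 = 1024
Usable = total - 2 (network and broadcast)
Usable hosts: 1022


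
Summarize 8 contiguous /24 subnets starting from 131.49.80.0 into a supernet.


Original prefix: /24
Number of subnets: 8 = 2^3
New prefix = 24 - 3 = 21
Supernet: 131.49.80.0/21


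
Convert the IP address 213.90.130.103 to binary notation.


213 = 11010101
90 = 01011010
130 = 10000010
103 = 01100111
Binary: 11010101.01011010.10000010.01100111


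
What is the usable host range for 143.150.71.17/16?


Network: 143.150.0.0
Broadcast: 143.150.255.255
First usable = network + 1
Last usable = broadcast - 1
Range: 143.150.0.1 to 143.150.255.254


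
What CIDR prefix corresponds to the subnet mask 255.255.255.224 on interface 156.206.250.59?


Binary: 11111111.11111111.11111111.11100000
Count leading 1s
Prefix: /27


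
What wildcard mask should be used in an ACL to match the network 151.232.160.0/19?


Subnet mask: 255.255.224.0
Wildcard = 255.255.255.255 - subnet mask
255 - 255 = 0
255 - 255 = 0
255 - 224 = 31
255 - 0 = 255
Wildcard: 0.0.31.255


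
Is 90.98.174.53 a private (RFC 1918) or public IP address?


RFC 1918 private ranges:
  10.0.0.0/8 (10.0.0.0 - 10.255.255.255)
  172.16.0.0/12 (172.16.0.0 - 172.31.255.255)
  192.168.0.0/16 (192.168.0.0 - 192.168.255.255)
Public (not in any RFC 1918 range)


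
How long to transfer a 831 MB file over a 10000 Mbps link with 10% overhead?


Effective throughput = 10000 * (1 - 10/100) = 9000 Mbps
File size in Mb = 831 * 8 = 6648 Mb
Time = 6648 / 9000
Time = 0.7387 seconds


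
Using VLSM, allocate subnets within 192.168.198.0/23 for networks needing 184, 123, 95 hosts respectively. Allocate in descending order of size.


184 hosts -> /24 (254 usable): 192.168.198.0/24
123 hosts -> /25 (126 usable): 192.168.199.0/25
95 hosts -> /25 (126 usable): 192.168.199.128/25
Allocation: 192.168.198.0/24 (184 hosts, 254 usable); 192.168.199.0/25 (123 hosts, 126 usable); 192.168.199.128/25 (95 hosts, 126 usable)


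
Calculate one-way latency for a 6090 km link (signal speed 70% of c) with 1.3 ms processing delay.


Speed = 0.7 * 3e5 km/s = 210000 km/s
Propagation delay = 6090 / 210000 = 0.029 s = 29 ms
Processing delay = 1.3 ms
Total one-way latency = 30.3 ms


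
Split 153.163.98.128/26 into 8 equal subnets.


New prefix = 26 + 3 = 29
Each subnet has 8 addresses
  153.163.98.128/29
  153.163.98.136/29
  153.163.98.144/29
  153.163.98.152/29
  153.163.98.160/29
  153.163.98.168/29
  153.163.98.176/29
  153.163.98.184/29
Subnets: 153.163.98.128/29, 153.163.98.136/29, 153.163.98.144/29, 153.163.98.152/29, 153.163.98.160/29, 153.163.98.168/29, 153.163.98.176/29, 153.163.98.184/29


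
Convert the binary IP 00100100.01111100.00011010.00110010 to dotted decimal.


00100100 = 36
01111100 = 124
00011010 = 26
00110010 = 50
IP: 36.124.26.50


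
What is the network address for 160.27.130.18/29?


IP:   10100000.00011011.10000010.00010010
Mask: 11111111.11111111.11111111.11111000
AND operation:
Net:  10100000.00011011.10000010.00010000
Network: 160.27.130.16/29


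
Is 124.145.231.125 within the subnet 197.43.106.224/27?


Subnet network: 197.43.106.224
Test IP AND mask: 124.145.231.96
No, 124.145.231.125 is not in 197.43.106.224/27


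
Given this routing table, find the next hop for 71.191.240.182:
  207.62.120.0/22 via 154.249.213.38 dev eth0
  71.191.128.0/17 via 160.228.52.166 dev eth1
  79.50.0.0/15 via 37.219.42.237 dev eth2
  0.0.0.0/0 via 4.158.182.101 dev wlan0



Longest prefix match for 71.191.240.182:
  /22 207.62.120.0: no
  /17 71.191.128.0: MATCH
  /15 79.50.0.0: no
  /0 0.0.0.0: MATCH
Selected: next-hop 160.228.52.166 via eth1 (matched /17)


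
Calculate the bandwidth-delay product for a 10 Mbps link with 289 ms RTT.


BDP = bandwidth * RTT
= 10 Mbps * 289 ms
= 10 * 1e6 * 289 / 1000 bits
= 2890000 bits
= 361250 bytes
= 352.7832 KB
BDP = 2890000 bits (361250 bytes)


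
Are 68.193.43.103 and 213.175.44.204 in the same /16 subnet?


Mask: 255.255.0.0
68.193.43.103 AND mask = 68.193.0.0
213.175.44.204 AND mask = 213.175.0.0
No, different subnets (68.193.0.0 vs 213.175.0.0)


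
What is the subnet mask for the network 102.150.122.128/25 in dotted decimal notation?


/25 means 25 network bits, 7 host bits
Binary: 11111111111111111111111110000000
Mask: 255.255.255.128


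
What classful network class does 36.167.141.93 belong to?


First octet: 36
Binary: 00100100
0xxxxxxx -> Class A (1-126)
Class A, default mask 255.0.0.0 (/8)


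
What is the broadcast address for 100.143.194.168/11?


Network: 100.128.0.0/11
Host bits = 21
Set all host bits to 1:
Broadcast: 100.159.255.255


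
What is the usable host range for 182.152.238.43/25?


Network: 182.152.238.0
Broadcast: 182.152.238.127
First usable = network + 1
Last usable = broadcast - 1
Range: 182.152.238.1 to 182.152.238.126


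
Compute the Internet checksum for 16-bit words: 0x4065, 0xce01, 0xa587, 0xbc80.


Sum all words (with carry folding):
+ 0x4065 = 0x4065
+ 0xce01 = 0x0e67
+ 0xa587 = 0xb3ee
+ 0xbc80 = 0x706f
One's complement: ~0x706f
Checksum = 0x8f90


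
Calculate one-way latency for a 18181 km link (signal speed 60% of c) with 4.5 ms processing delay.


Speed = 0.6 * 3e5 km/s = 180000 km/s
Propagation delay = 18181 / 180000 = 0.101 s = 101.0056 ms
Processing delay = 4.5 ms
Total one-way latency = 105.5056 ms


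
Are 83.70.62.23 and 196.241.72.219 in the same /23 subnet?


Mask: 255.255.254.0
83.70.62.23 AND mask = 83.70.62.0
196.241.72.219 AND mask = 196.241.72.0
No, different subnets (83.70.62.0 vs 196.241.72.0)


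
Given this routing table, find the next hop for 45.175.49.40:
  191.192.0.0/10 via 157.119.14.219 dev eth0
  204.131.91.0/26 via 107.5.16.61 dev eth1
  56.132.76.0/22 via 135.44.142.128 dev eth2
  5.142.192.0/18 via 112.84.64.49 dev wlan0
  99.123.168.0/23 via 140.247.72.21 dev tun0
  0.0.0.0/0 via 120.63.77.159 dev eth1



Longest prefix match for 45.175.49.40:
  /10 191.192.0.0: no
  /26 204.131.91.0: no
  /22 56.132.76.0: no
  /18 5.142.192.0: no
  /23 99.123.168.0: no
  /0 0.0.0.0: MATCH
Selected: next-hop 120.63.77.159 via eth1 (matched /0)


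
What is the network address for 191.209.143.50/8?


IP:   10111111.11010001.10001111.00110010
Mask: 11111111.00000000.00000000.00000000
AND operation:
Net:  10111111.00000000.00000000.00000000
Network: 191.0.0.0/8


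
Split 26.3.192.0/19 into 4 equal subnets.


New prefix = 19 + 2 = 21
Each subnet has 2048 addresses
  26.3.192.0/21
  26.3.200.0/21
  26.3.208.0/21
  26.3.216.0/21
Subnets: 26.3.192.0/21, 26.3.200.0/21, 26.3.208.0/21, 26.3.216.0/21


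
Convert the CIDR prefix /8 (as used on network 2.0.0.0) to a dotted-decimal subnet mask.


/8 means 8 network bits, 24 host bits
Binary: 11111111000000000000000000000000
Mask: 255.0.0.0


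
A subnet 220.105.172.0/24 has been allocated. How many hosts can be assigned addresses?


Host bits = 32 - 24 = 8
Total addresses = 2^8 = 256
Usable = total - 2 (network and broadcast)
Usable hosts: 254


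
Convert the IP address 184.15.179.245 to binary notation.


184 = 10111000
15 = 00001111
179 = 10110011
245 = 11110101
Binary: 10111000.00001111.10110011.11110101


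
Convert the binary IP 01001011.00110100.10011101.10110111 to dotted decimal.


01001011 = 75
00110100 = 52
10011101 = 157
10110111 = 183
IP: 75.52.157.183


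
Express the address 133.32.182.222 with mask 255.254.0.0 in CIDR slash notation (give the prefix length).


Binary: 11111111.11111110.00000000.00000000
Count leading 1s
Prefix: /15


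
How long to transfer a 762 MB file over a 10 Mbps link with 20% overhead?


Effective throughput = 10 * (1 - 20/100) = 8 Mbps
File size in Mb = 762 * 8 = 6096 Mb
Time = 6096 / 8
Time = 762 seconds


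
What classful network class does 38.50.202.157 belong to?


First octet: 38
Binary: 00100110
0xxxxxxx -> Class A (1-126)
Class A, default mask 255.0.0.0 (/8)


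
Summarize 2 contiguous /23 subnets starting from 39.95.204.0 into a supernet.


Original prefix: /23
Number of subnets: 2 = 2^1
New prefix = 23 - 1 = 22
Supernet: 39.95.204.0/22


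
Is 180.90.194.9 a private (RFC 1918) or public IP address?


RFC 1918 private ranges:
  10.0.0.0/8 (10.0.0.0 - 10.255.255.255)
  172.16.0.0/12 (172.16.0.0 - 172.31.255.255)
  192.168.0.0/16 (192.168.0.0 - 192.168.255.255)
Public (not in any RFC 1918 range)


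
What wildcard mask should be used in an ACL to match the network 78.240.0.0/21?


Subnet mask: 255.255.248.0
Wildcard = 255.255.255.255 - subnet mask
255 - 255 = 0
255 - 255 = 0
255 - 248 = 7
255 - 0 = 255
Wildcard: 0.0.7.255


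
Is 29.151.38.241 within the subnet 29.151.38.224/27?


Subnet network: 29.151.38.224
Test IP AND mask: 29.151.38.224
Yes, 29.151.38.241 is in 29.151.38.224/27


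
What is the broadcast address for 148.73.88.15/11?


Network: 148.64.0.0/11
Host bits = 21
Set all host bits to 1:
Broadcast: 148.95.255.255


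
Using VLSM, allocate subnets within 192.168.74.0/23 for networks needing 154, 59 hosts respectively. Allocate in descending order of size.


154 hosts -> /24 (254 usable): 192.168.74.0/24
59 hosts -> /26 (62 usable): 192.168.75.0/26
Allocation: 192.168.74.0/24 (154 hosts, 254 usable); 192.168.75.0/26 (59 hosts, 62 usable)


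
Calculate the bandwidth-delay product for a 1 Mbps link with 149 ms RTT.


BDP = bandwidth * RTT
= 1 Mbps * 149 ms
= 1 * 1e6 * 149 / 1000 bits
= 149000 bits
= 18625 bytes
= 18.1885 KB
BDP = 149000 bits (18625 bytes)


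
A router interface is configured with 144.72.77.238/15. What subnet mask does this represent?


/15 means 15 network bits, 17 host bits
Binary: 11111111111111100000000000000000
Mask: 255.254.0.0


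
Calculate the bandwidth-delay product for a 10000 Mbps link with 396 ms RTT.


BDP = bandwidth * RTT
= 10000 Mbps * 396 ms
= 10000 * 1e6 * 396 / 1000 bits
= 3960000000 bits
= 495000000 bytes
= 483398.4375 KB
BDP = 3960000000 bits (495000000 bytes)


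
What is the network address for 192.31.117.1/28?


IP:   11000000.00011111.01110101.00000001
Mask: 11111111.11111111.11111111.11110000
AND operation:
Net:  11000000.00011111.01110101.00000000
Network: 192.31.117.0/28


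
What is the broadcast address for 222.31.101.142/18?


Network: 222.31.64.0/18
Host bits = 14
Set all host bits to 1:
Broadcast: 222.31.127.255


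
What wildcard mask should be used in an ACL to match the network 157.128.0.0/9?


Subnet mask: 255.128.0.0
Wildcard = 255.255.255.255 - subnet mask
255 - 255 = 0
255 - 128 = 127
255 - 0 = 255
255 - 0 = 255
Wildcard: 0.127.255.255


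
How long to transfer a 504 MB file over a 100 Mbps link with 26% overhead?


Effective throughput = 100 * (1 - 26/100) = 74 Mbps
File size in Mb = 504 * 8 = 4032 Mb
Time = 4032 / 74
Time = 54.4865 seconds
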